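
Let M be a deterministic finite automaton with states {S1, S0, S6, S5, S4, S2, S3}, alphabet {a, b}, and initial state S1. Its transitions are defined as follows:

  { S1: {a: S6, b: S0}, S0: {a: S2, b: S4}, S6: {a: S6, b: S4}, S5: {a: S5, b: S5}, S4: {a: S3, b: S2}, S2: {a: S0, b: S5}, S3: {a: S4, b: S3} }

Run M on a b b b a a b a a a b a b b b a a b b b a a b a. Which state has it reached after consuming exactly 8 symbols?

S5

start at S1
read 'a': S1 → S6
read 'b': S6 → S4
read 'b': S4 → S2
read 'b': S2 → S5
read 'a': S5 → S5
read 'a': S5 → S5
read 'b': S5 → S5
read 'a': S5 → S5
After 8 symbols: S5.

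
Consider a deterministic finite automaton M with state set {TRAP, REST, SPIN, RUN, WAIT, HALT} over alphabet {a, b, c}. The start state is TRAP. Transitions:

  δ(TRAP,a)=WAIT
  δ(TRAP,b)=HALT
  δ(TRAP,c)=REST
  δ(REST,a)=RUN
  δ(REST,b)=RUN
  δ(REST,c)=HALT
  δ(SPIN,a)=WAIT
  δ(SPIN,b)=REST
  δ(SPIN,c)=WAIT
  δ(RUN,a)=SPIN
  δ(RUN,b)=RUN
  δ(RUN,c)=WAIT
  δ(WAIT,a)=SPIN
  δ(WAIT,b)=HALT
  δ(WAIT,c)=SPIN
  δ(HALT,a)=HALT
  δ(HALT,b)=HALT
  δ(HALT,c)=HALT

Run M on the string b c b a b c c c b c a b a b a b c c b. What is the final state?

TRAP → HALT → HALT → HALT → HALT → HALT → HALT → HALT → HALT → HALT → HALT → HALT → HALT → HALT → HALT → HALT → HALT → HALT → HALT → HALT

HALT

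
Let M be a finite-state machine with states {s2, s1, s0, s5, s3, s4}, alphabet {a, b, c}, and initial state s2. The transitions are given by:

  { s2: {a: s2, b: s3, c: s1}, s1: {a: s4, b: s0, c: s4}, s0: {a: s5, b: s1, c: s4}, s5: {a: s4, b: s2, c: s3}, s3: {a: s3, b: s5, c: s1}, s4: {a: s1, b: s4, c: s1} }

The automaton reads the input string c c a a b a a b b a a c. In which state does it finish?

Trace: s2 -c-> s1 -c-> s4 -a-> s1 -a-> s4 -b-> s4 -a-> s1 -a-> s4 -b-> s4 -b-> s4 -a-> s1 -a-> s4 -c-> s1

s1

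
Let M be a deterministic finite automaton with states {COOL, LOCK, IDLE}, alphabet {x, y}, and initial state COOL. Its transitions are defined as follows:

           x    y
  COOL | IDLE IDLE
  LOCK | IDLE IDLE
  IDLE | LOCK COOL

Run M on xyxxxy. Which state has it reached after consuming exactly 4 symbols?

LOCK

COOL → IDLE → COOL → IDLE → LOCK
After 4 symbols: LOCK.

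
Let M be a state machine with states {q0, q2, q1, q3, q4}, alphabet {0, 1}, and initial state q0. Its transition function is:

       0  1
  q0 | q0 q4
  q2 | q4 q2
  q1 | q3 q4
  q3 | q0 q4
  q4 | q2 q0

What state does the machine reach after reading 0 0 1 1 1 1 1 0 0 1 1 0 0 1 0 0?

q0 → q0 → q0 → q4 → q0 → q4 → q0 → q4 → q2 → q4 → q0 → q4 → q2 → q4 → q0 → q0 → q0

q0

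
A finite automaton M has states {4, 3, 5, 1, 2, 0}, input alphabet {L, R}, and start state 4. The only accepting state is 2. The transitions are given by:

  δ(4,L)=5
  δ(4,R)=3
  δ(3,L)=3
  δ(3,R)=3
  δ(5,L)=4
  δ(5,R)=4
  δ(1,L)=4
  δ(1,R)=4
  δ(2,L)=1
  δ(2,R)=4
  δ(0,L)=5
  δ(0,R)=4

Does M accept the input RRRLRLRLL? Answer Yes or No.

4 → 3 → 3 → 3 → 3 → 3 → 3 → 3 → 3 → 3
End state 3 is not accepting.

No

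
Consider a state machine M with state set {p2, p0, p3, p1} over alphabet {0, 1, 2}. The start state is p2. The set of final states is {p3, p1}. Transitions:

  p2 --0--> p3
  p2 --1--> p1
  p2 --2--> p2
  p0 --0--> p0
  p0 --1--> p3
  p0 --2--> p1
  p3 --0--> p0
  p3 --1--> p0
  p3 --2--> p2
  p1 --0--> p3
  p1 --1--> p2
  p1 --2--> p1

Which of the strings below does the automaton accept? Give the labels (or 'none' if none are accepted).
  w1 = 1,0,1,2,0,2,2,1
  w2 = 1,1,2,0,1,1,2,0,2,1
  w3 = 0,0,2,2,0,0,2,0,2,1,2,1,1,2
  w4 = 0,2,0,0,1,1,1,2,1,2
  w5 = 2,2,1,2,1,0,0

w1: p2 → p1 → p3 → p0 → p1 → p3 → p2 → p2 → p1  → end p1, accepted
w2: p2 → p1 → p2 → p2 → p3 → p0 → p3 → p2 → p3 → p2 → p1  → end p1, accepted
w3: p2 → p3 → p0 → p1 → p1 → p3 → p0 → p1 → p3 → p2 → p1 → p1 → p2 → p1 → p1  → end p1, accepted
w4: p2 → p3 → p2 → p3 → p0 → p3 → p0 → p3 → p2 → p1 → p1  → end p1, accepted
w5: p2 → p2 → p2 → p1 → p1 → p2 → p3 → p0  → end p0, rejected

w1, w2, w3, w4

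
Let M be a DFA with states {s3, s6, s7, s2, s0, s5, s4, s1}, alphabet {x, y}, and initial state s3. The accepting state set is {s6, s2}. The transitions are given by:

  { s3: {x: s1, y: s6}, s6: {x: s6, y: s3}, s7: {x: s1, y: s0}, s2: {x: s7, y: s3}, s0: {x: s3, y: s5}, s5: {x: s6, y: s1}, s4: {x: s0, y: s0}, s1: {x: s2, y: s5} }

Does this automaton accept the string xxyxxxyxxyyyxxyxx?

s3 → s1 → s2 → s3 → s1 → s2 → s7 → s0 → s3 → s1 → s5 → s1 → s5 → s6 → s6 → s3 → s1 → s2
End state s2 is accepting.

Yes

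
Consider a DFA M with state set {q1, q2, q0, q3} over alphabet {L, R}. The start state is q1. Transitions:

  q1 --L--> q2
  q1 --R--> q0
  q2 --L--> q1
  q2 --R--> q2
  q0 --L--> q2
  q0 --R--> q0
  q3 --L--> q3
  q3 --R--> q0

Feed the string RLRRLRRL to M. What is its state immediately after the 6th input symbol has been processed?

Trace: q1 -R-> q0 -L-> q2 -R-> q2 -R-> q2 -L-> q1 -R-> q0
After 6 symbols: q0.

q0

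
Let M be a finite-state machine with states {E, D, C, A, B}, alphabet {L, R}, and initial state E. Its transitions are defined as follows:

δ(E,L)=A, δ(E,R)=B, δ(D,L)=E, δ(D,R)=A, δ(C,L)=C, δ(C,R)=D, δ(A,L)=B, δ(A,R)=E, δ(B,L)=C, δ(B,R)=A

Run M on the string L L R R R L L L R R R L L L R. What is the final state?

D

Trace: E -L-> A -L-> B -R-> A -R-> E -R-> B -L-> C -L-> C -L-> C -R-> D -R-> A -R-> E -L-> A -L-> B -L-> C -R-> D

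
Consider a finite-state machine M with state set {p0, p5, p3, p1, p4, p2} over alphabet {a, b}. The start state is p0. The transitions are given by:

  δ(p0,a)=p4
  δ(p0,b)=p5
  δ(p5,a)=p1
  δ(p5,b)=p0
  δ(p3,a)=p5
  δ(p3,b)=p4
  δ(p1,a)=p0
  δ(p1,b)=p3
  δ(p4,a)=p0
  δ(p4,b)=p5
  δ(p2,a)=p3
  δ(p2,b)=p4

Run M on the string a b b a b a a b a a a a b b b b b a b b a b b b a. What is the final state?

p1

start at p0
read 'a': p0 → p4
read 'b': p4 → p5
read 'b': p5 → p0
read 'a': p0 → p4
read 'b': p4 → p5
read 'a': p5 → p1
read 'a': p1 → p0
read 'b': p0 → p5
read 'a': p5 → p1
read 'a': p1 → p0
read 'a': p0 → p4
read 'a': p4 → p0
read 'b': p0 → p5
read 'b': p5 → p0
read 'b': p0 → p5
read 'b': p5 → p0
read 'b': p0 → p5
read 'a': p5 → p1
read 'b': p1 → p3
read 'b': p3 → p4
read 'a': p4 → p0
read 'b': p0 → p5
read 'b': p5 → p0
read 'b': p0 → p5
read 'a': p5 → p1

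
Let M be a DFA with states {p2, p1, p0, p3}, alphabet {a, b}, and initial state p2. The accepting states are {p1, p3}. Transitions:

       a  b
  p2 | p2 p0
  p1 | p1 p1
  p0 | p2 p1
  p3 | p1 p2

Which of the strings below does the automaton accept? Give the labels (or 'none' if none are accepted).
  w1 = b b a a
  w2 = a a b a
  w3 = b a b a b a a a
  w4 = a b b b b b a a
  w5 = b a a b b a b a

w1: Trace: p2 -b-> p0 -b-> p1 -a-> p1 -a-> p1  → end p1, accepted
w2: Trace: p2 -a-> p2 -a-> p2 -b-> p0 -a-> p2  → end p2, rejected
w3: Trace: p2 -b-> p0 -a-> p2 -b-> p0 -a-> p2 -b-> p0 -a-> p2 -a-> p2 -a-> p2  → end p2, rejected
w4: Trace: p2 -a-> p2 -b-> p0 -b-> p1 -b-> p1 -b-> p1 -b-> p1 -a-> p1 -a-> p1  → end p1, accepted
w5: Trace: p2 -b-> p0 -a-> p2 -a-> p2 -b-> p0 -b-> p1 -a-> p1 -b-> p1 -a-> p1  → end p1, accepted

w1, w4, w5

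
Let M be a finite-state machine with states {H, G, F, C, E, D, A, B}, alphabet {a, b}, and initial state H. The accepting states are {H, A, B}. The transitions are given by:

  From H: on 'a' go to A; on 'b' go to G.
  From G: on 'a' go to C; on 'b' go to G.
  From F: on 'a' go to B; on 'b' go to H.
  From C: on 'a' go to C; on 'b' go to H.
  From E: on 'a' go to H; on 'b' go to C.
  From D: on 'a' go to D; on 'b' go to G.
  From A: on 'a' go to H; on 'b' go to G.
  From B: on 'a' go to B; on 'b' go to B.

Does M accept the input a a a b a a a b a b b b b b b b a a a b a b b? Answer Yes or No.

Trace: H -a-> A -a-> H -a-> A -b-> G -a-> C -a-> C -a-> C -b-> H -a-> A -b-> G -b-> G -b-> G -b-> G -b-> G -b-> G -b-> G -a-> C -a-> C -a-> C -b-> H -a-> A -b-> G -b-> G
End state G is not accepting.

No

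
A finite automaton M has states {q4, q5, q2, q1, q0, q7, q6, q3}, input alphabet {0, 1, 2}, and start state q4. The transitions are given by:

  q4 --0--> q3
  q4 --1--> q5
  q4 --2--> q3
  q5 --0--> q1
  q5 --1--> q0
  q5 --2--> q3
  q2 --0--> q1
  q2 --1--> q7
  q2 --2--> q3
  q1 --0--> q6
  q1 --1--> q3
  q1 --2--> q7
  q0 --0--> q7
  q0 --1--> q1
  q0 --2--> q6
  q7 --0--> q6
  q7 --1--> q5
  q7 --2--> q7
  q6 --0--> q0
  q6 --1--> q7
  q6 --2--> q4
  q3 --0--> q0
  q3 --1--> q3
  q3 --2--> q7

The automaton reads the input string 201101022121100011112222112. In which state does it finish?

start at q4
read '2': q4 → q3
read '0': q3 → q0
read '1': q0 → q1
read '1': q1 → q3
read '0': q3 → q0
read '1': q0 → q1
read '0': q1 → q6
read '2': q6 → q4
read '2': q4 → q3
read '1': q3 → q3
read '2': q3 → q7
read '1': q7 → q5
read '1': q5 → q0
read '0': q0 → q7
read '0': q7 → q6
read '0': q6 → q0
read '1': q0 → q1
read '1': q1 → q3
read '1': q3 → q3
read '1': q3 → q3
read '2': q3 → q7
read '2': q7 → q7
read '2': q7 → q7
read '2': q7 → q7
read '1': q7 → q5
read '1': q5 → q0
read '2': q0 → q6

q6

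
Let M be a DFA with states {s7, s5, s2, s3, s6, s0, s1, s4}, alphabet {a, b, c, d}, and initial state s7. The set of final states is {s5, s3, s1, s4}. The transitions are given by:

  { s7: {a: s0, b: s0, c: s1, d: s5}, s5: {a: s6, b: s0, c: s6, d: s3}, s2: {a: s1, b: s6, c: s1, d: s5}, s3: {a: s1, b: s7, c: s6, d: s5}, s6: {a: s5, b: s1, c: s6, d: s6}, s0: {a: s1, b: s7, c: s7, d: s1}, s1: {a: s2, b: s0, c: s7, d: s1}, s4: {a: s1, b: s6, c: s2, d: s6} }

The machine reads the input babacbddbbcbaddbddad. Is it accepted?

Yes

start at s7
read 'b': s7 → s0
read 'a': s0 → s1
read 'b': s1 → s0
read 'a': s0 → s1
read 'c': s1 → s7
read 'b': s7 → s0
read 'd': s0 → s1
read 'd': s1 → s1
read 'b': s1 → s0
read 'b': s0 → s7
read 'c': s7 → s1
read 'b': s1 → s0
read 'a': s0 → s1
read 'd': s1 → s1
read 'd': s1 → s1
read 'b': s1 → s0
read 'd': s0 → s1
read 'd': s1 → s1
read 'a': s1 → s2
read 'd': s2 → s5
End state s5 is accepting.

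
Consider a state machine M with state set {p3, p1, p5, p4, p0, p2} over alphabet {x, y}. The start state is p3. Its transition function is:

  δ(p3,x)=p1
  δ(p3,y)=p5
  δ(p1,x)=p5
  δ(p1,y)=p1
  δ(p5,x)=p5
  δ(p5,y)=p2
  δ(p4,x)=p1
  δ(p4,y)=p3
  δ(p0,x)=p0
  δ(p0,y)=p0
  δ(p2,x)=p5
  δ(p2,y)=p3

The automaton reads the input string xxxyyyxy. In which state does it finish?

p2

Trace: p3 -x-> p1 -x-> p5 -x-> p5 -y-> p2 -y-> p3 -y-> p5 -x-> p5 -y-> p2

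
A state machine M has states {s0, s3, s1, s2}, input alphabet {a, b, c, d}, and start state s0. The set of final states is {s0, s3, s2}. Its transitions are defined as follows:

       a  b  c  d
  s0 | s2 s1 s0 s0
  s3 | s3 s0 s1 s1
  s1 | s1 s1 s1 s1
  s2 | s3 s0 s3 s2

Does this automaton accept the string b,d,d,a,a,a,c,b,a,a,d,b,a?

Trace: s0 -b-> s1 -d-> s1 -d-> s1 -a-> s1 -a-> s1 -a-> s1 -c-> s1 -b-> s1 -a-> s1 -a-> s1 -d-> s1 -b-> s1 -a-> s1
End state s1 is not accepting.

No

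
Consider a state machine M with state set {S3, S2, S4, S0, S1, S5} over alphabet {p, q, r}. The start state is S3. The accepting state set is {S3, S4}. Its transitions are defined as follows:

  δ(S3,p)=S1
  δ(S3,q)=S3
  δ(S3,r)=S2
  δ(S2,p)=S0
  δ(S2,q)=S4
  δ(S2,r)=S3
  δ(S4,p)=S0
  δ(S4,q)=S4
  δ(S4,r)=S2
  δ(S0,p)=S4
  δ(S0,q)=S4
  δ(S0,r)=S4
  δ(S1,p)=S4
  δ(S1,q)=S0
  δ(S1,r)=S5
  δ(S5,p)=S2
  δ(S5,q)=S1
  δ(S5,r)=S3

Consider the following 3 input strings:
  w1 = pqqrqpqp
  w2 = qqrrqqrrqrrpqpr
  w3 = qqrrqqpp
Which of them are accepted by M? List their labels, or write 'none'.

w1:
  start at S3
  read 'p': S3 → S1
  read 'q': S1 → S0
  read 'q': S0 → S4
  read 'r': S4 → S2
  read 'q': S2 → S4
  read 'p': S4 → S0
  read 'q': S0 → S4
  read 'p': S4 → S0
  end S0, rejected
w2:
  start at S3
  read 'q': S3 → S3
  read 'q': S3 → S3
  read 'r': S3 → S2
  read 'r': S2 → S3
  read 'q': S3 → S3
  read 'q': S3 → S3
  read 'r': S3 → S2
  read 'r': S2 → S3
  read 'q': S3 → S3
  read 'r': S3 → S2
  read 'r': S2 → S3
  read 'p': S3 → S1
  read 'q': S1 → S0
  read 'p': S0 → S4
  read 'r': S4 → S2
  end S2, rejected
w3:
  start at S3
  read 'q': S3 → S3
  read 'q': S3 → S3
  read 'r': S3 → S2
  read 'r': S2 → S3
  read 'q': S3 → S3
  read 'q': S3 → S3
  read 'p': S3 → S1
  read 'p': S1 → S4
  end S4, accepted

w3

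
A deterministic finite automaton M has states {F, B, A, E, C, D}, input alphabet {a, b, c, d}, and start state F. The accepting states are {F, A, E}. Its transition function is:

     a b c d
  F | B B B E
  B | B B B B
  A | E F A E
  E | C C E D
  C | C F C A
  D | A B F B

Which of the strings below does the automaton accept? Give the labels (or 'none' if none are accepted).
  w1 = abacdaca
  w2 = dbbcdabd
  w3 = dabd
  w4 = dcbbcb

w3

w1: F → B → B → B → B → B → B → B → B  → end B, rejected
w2: F → E → C → F → B → B → B → B → B  → end B, rejected
w3: F → E → C → F → E  → end E, accepted
w4: F → E → E → C → F → B → B  → end B, rejected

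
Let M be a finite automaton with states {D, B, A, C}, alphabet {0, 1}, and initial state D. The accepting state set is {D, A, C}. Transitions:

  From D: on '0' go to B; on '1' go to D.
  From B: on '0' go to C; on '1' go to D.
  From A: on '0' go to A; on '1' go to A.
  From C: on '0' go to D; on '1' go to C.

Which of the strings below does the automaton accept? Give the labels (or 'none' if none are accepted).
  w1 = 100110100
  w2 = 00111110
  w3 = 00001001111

w1:
  start at D
  read '1': D → D
  read '0': D → B
  read '0': B → C
  read '1': C → C
  read '1': C → C
  read '0': C → D
  read '1': D → D
  read '0': D → B
  read '0': B → C
  end C, accepted
w2:
  start at D
  read '0': D → B
  read '0': B → C
  read '1': C → C
  read '1': C → C
  read '1': C → C
  read '1': C → C
  read '1': C → C
  read '0': C → D
  end D, accepted
w3:
  start at D
  read '0': D → B
  read '0': B → C
  read '0': C → D
  read '0': D → B
  read '1': B → D
  read '0': D → B
  read '0': B → C
  read '1': C → C
  read '1': C → C
  read '1': C → C
  read '1': C → C
  end C, accepted

w1, w2, w3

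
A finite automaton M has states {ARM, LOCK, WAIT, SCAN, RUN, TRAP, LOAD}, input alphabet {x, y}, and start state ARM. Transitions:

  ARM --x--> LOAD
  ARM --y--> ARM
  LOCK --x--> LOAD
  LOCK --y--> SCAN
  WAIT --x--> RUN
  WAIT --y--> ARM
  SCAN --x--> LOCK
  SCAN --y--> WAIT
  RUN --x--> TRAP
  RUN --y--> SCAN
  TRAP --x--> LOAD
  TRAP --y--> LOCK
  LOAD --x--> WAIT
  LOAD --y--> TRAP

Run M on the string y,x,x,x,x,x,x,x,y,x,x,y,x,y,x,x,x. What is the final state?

start at ARM
read 'y': ARM → ARM
read 'x': ARM → LOAD
read 'x': LOAD → WAIT
read 'x': WAIT → RUN
read 'x': RUN → TRAP
read 'x': TRAP → LOAD
read 'x': LOAD → WAIT
read 'x': WAIT → RUN
read 'y': RUN → SCAN
read 'x': SCAN → LOCK
read 'x': LOCK → LOAD
read 'y': LOAD → TRAP
read 'x': TRAP → LOAD
read 'y': LOAD → TRAP
read 'x': TRAP → LOAD
read 'x': LOAD → WAIT
read 'x': WAIT → RUN

RUN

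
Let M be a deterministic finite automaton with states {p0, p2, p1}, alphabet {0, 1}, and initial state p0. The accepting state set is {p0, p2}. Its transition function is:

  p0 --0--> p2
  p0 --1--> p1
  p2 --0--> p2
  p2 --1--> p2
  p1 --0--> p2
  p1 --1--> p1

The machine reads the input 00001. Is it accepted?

Yes

Trace: p0 -0-> p2 -0-> p2 -0-> p2 -0-> p2 -1-> p2
End state p2 is accepting.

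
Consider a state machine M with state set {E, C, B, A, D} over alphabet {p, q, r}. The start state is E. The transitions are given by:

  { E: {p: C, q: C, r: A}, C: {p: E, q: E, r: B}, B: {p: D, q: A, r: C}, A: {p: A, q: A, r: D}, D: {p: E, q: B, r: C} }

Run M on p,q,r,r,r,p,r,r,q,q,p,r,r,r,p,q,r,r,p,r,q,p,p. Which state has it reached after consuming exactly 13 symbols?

C

start at E
read 'p': E → C
read 'q': C → E
read 'r': E → A
read 'r': A → D
read 'r': D → C
read 'p': C → E
read 'r': E → A
read 'r': A → D
read 'q': D → B
read 'q': B → A
read 'p': A → A
read 'r': A → D
read 'r': D → C
After 13 symbols: C.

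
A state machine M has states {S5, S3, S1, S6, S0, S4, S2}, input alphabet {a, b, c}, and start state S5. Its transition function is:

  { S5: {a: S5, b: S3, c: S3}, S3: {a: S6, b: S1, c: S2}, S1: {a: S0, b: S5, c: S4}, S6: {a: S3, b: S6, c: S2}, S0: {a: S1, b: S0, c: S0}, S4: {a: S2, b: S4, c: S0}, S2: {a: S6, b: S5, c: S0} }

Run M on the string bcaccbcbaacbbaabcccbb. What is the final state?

S0

Trace: S5 -b-> S3 -c-> S2 -a-> S6 -c-> S2 -c-> S0 -b-> S0 -c-> S0 -b-> S0 -a-> S1 -a-> S0 -c-> S0 -b-> S0 -b-> S0 -a-> S1 -a-> S0 -b-> S0 -c-> S0 -c-> S0 -c-> S0 -b-> S0 -b-> S0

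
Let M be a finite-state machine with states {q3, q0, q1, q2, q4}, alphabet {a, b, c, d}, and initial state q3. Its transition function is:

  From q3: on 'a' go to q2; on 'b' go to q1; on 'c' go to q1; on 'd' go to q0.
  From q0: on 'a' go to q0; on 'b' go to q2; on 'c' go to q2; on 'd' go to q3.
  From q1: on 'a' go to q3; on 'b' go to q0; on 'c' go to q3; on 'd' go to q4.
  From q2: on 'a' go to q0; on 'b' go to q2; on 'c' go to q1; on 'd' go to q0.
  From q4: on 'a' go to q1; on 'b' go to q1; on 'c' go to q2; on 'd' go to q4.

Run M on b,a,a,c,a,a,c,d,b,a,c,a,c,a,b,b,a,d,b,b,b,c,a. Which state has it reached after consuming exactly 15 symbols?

start at q3
read 'b': q3 → q1
read 'a': q1 → q3
read 'a': q3 → q2
read 'c': q2 → q1
read 'a': q1 → q3
read 'a': q3 → q2
read 'c': q2 → q1
read 'd': q1 → q4
read 'b': q4 → q1
read 'a': q1 → q3
read 'c': q3 → q1
read 'a': q1 → q3
read 'c': q3 → q1
read 'a': q1 → q3
read 'b': q3 → q1
After 15 symbols: q1.

q1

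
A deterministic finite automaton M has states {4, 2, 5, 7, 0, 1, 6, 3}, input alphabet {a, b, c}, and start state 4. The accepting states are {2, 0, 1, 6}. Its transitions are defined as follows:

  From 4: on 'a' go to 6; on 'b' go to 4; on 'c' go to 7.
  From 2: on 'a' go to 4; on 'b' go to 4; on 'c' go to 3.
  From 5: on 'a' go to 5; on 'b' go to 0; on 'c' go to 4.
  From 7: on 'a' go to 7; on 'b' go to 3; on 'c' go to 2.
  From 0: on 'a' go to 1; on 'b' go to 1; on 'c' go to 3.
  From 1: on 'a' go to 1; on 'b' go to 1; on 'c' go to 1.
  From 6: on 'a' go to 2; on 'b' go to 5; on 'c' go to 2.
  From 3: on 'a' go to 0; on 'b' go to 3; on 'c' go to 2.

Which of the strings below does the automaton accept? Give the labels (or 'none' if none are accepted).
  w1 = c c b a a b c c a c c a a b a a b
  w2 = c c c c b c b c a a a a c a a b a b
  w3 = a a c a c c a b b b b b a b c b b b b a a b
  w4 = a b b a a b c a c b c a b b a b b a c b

w1, w2, w4

w1:
  start at 4
  read 'c': 4 → 7
  read 'c': 7 → 2
  read 'b': 2 → 4
  read 'a': 4 → 6
  read 'a': 6 → 2
  read 'b': 2 → 4
  read 'c': 4 → 7
  read 'c': 7 → 2
  read 'a': 2 → 4
  read 'c': 4 → 7
  read 'c': 7 → 2
  read 'a': 2 → 4
  read 'a': 4 → 6
  read 'b': 6 → 5
  read 'a': 5 → 5
  read 'a': 5 → 5
  read 'b': 5 → 0
  end 0, accepted
w2:
  start at 4
  read 'c': 4 → 7
  read 'c': 7 → 2
  read 'c': 2 → 3
  read 'c': 3 → 2
  read 'b': 2 → 4
  read 'c': 4 → 7
  read 'b': 7 → 3
  read 'c': 3 → 2
  read 'a': 2 → 4
  read 'a': 4 → 6
  read 'a': 6 → 2
  read 'a': 2 → 4
  read 'c': 4 → 7
  read 'a': 7 → 7
  read 'a': 7 → 7
  read 'b': 7 → 3
  read 'a': 3 → 0
  read 'b': 0 → 1
  end 1, accepted
w3:
  start at 4
  read 'a': 4 → 6
  read 'a': 6 → 2
  read 'c': 2 → 3
  read 'a': 3 → 0
  read 'c': 0 → 3
  read 'c': 3 → 2
  read 'a': 2 → 4
  read 'b': 4 → 4
  read 'b': 4 → 4
  read 'b': 4 → 4
  read 'b': 4 → 4
  read 'b': 4 → 4
  read 'a': 4 → 6
  read 'b': 6 → 5
  read 'c': 5 → 4
  read 'b': 4 → 4
  read 'b': 4 → 4
  read 'b': 4 → 4
  read 'b': 4 → 4
  read 'a': 4 → 6
  read 'a': 6 → 2
  read 'b': 2 → 4
  end 4, rejected
w4:
  start at 4
  read 'a': 4 → 6
  read 'b': 6 → 5
  read 'b': 5 → 0
  read 'a': 0 → 1
  read 'a': 1 → 1
  read 'b': 1 → 1
  read 'c': 1 → 1
  read 'a': 1 → 1
  read 'c': 1 → 1
  read 'b': 1 → 1
  read 'c': 1 → 1
  read 'a': 1 → 1
  read 'b': 1 → 1
  read 'b': 1 → 1
  read 'a': 1 → 1
  read 'b': 1 → 1
  read 'b': 1 → 1
  read 'a': 1 → 1
  read 'c': 1 → 1
  read 'b': 1 → 1
  end 1, accepted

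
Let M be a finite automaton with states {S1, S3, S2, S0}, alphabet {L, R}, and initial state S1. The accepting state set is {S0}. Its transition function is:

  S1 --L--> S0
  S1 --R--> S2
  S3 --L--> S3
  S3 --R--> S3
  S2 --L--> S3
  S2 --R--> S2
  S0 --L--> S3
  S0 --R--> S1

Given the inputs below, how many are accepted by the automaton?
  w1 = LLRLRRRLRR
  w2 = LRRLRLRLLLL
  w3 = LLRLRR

0

w1: Trace: S1 -L-> S0 -L-> S3 -R-> S3 -L-> S3 -R-> S3 -R-> S3 -R-> S3 -L-> S3 -R-> S3 -R-> S3  → end S3, rejected
w2: Trace: S1 -L-> S0 -R-> S1 -R-> S2 -L-> S3 -R-> S3 -L-> S3 -R-> S3 -L-> S3 -L-> S3 -L-> S3 -L-> S3  → end S3, rejected
w3: Trace: S1 -L-> S0 -L-> S3 -R-> S3 -L-> S3 -R-> S3 -R-> S3  → end S3, rejected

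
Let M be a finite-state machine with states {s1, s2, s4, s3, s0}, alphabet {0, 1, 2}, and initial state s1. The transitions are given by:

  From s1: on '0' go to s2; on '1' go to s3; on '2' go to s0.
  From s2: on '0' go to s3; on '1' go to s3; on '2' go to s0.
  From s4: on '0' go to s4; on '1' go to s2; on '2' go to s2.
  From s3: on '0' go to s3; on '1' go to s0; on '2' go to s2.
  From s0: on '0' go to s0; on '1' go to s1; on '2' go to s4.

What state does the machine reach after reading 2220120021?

s3

s1 → s0 → s4 → s2 → s3 → s0 → s4 → s4 → s4 → s2 → s3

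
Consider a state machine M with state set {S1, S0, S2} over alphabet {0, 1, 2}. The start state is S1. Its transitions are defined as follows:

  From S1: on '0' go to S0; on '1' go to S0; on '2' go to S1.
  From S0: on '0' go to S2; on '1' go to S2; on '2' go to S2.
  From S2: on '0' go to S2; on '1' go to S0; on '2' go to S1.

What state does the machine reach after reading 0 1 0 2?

Trace: S1 -0-> S0 -1-> S2 -0-> S2 -2-> S1

S1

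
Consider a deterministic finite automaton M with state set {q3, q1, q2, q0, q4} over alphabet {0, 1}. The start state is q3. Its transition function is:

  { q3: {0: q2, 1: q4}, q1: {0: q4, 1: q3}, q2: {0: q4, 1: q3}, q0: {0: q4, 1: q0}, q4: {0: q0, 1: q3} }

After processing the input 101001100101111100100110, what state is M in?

q0

q3 → q4 → q0 → q0 → q4 → q0 → q0 → q0 → q4 → q0 → q0 → q4 → q3 → q4 → q3 → q4 → q3 → q2 → q4 → q3 → q2 → q4 → q3 → q4 → q0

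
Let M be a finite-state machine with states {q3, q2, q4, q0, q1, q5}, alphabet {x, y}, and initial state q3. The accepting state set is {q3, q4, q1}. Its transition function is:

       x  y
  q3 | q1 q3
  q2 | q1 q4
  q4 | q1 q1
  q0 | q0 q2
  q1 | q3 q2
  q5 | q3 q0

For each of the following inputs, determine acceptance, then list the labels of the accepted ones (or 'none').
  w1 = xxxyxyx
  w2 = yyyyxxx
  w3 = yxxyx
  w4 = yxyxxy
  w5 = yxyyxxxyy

w1: q3 → q1 → q3 → q1 → q2 → q1 → q2 → q1  → end q1, accepted
w2: q3 → q3 → q3 → q3 → q3 → q1 → q3 → q1  → end q1, accepted
w3: q3 → q3 → q1 → q3 → q3 → q1  → end q1, accepted
w4: q3 → q3 → q1 → q2 → q1 → q3 → q3  → end q3, accepted
w5: q3 → q3 → q1 → q2 → q4 → q1 → q3 → q1 → q2 → q4  → end q4, accepted

w1, w2, w3, w4, w5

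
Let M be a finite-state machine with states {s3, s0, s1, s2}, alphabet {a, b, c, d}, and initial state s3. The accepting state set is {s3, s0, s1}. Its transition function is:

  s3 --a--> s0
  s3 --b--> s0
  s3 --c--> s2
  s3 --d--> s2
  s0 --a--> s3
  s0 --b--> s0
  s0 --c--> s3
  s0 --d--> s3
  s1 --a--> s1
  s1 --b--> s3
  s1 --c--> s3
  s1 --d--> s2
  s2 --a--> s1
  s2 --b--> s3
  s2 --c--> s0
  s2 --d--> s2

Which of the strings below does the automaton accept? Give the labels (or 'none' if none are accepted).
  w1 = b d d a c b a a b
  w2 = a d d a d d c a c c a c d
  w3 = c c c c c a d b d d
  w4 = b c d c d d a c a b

w1: s3 → s0 → s3 → s2 → s1 → s3 → s0 → s3 → s0 → s0  → end s0, accepted
w2: s3 → s0 → s3 → s2 → s1 → s2 → s2 → s0 → s3 → s2 → s0 → s3 → s2 → s2  → end s2, rejected
w3: s3 → s2 → s0 → s3 → s2 → s0 → s3 → s2 → s3 → s2 → s2  → end s2, rejected
w4: s3 → s0 → s3 → s2 → s0 → s3 → s2 → s1 → s3 → s0 → s0  → end s0, accepted

w1, w4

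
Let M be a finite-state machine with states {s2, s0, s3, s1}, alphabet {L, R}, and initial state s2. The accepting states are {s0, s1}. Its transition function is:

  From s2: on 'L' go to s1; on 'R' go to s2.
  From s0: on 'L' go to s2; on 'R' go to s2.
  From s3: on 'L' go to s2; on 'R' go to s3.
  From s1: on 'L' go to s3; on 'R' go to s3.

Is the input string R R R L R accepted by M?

start at s2
read 'R': s2 → s2
read 'R': s2 → s2
read 'R': s2 → s2
read 'L': s2 → s1
read 'R': s1 → s3
End state s3 is not accepting.

No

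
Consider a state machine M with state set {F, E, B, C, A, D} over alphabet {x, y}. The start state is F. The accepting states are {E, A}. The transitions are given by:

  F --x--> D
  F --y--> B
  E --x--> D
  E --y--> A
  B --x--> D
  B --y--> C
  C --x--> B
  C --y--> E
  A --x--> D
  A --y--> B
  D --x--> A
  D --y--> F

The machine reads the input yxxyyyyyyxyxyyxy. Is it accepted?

Trace: F -y-> B -x-> D -x-> A -y-> B -y-> C -y-> E -y-> A -y-> B -y-> C -x-> B -y-> C -x-> B -y-> C -y-> E -x-> D -y-> F
End state F is not accepting.

No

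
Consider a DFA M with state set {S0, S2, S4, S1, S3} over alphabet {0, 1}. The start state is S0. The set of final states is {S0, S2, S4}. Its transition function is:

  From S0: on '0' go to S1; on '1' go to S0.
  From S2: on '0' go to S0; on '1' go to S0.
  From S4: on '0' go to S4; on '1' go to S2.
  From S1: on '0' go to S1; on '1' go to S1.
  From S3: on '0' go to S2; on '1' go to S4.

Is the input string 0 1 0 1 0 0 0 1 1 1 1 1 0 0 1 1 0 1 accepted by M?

start at S0
read '0': S0 → S1
read '1': S1 → S1
read '0': S1 → S1
read '1': S1 → S1
read '0': S1 → S1
read '0': S1 → S1
read '0': S1 → S1
read '1': S1 → S1
read '1': S1 → S1
read '1': S1 → S1
read '1': S1 → S1
read '1': S1 → S1
read '0': S1 → S1
read '0': S1 → S1
read '1': S1 → S1
read '1': S1 → S1
read '0': S1 → S1
read '1': S1 → S1
End state S1 is not accepting.

No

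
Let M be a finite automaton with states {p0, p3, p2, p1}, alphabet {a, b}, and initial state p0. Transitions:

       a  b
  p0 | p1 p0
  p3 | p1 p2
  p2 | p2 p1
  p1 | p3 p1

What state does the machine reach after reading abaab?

p1

start at p0
read 'a': p0 → p1
read 'b': p1 → p1
read 'a': p1 → p3
read 'a': p3 → p1
read 'b': p1 → p1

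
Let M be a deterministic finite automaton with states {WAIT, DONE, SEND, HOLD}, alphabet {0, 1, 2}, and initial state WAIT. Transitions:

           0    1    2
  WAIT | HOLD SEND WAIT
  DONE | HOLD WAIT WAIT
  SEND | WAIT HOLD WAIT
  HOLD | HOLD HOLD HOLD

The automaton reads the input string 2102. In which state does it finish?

WAIT

Trace: WAIT -2-> WAIT -1-> SEND -0-> WAIT -2-> WAIT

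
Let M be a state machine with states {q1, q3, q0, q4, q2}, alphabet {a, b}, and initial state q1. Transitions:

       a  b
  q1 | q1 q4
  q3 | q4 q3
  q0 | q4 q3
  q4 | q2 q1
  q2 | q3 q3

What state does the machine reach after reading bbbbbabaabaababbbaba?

q2

start at q1
read 'b': q1 → q4
read 'b': q4 → q1
read 'b': q1 → q4
read 'b': q4 → q1
read 'b': q1 → q4
read 'a': q4 → q2
read 'b': q2 → q3
read 'a': q3 → q4
read 'a': q4 → q2
read 'b': q2 → q3
read 'a': q3 → q4
read 'a': q4 → q2
read 'b': q2 → q3
read 'a': q3 → q4
read 'b': q4 → q1
read 'b': q1 → q4
read 'b': q4 → q1
read 'a': q1 → q1
read 'b': q1 → q4
read 'a': q4 → q2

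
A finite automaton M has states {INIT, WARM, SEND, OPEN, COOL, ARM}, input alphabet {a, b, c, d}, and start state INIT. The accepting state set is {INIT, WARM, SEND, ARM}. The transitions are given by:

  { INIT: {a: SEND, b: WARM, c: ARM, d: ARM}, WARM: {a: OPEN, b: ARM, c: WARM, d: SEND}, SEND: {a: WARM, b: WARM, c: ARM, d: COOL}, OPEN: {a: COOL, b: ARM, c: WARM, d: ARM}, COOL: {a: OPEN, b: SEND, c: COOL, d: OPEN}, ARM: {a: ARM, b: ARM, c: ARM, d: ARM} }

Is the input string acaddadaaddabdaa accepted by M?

Yes

INIT → SEND → ARM → ARM → ARM → ARM → ARM → ARM → ARM → ARM → ARM → ARM → ARM → ARM → ARM → ARM → ARM
End state ARM is accepting.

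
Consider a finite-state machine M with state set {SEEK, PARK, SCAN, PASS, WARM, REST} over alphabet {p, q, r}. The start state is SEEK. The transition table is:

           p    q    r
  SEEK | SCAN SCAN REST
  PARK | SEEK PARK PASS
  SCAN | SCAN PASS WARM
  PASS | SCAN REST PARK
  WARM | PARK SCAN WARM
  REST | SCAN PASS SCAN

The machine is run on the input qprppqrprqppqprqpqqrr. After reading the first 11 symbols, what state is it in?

Trace: SEEK -q-> SCAN -p-> SCAN -r-> WARM -p-> PARK -p-> SEEK -q-> SCAN -r-> WARM -p-> PARK -r-> PASS -q-> REST -p-> SCAN
After 11 symbols: SCAN.

SCAN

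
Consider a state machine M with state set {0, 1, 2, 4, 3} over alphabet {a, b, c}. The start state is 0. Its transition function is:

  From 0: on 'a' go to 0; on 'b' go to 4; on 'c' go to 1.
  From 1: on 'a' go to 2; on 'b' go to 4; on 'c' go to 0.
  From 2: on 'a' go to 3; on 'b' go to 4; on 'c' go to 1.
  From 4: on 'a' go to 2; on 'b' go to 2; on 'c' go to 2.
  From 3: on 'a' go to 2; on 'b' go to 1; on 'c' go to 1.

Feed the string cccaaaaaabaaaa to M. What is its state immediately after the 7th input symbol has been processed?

0 → 1 → 0 → 1 → 2 → 3 → 2 → 3
After 7 symbols: 3.

3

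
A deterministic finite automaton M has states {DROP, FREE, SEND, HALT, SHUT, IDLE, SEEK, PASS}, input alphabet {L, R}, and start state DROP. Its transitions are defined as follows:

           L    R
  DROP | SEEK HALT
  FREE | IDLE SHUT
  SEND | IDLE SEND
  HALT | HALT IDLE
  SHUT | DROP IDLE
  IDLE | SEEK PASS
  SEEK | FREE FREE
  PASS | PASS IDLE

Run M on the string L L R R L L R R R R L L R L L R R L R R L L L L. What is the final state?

SEEK

DROP → SEEK → FREE → SHUT → IDLE → SEEK → FREE → SHUT → IDLE → PASS → IDLE → SEEK → FREE → SHUT → DROP → SEEK → FREE → SHUT → DROP → HALT → IDLE → SEEK → FREE → IDLE → SEEK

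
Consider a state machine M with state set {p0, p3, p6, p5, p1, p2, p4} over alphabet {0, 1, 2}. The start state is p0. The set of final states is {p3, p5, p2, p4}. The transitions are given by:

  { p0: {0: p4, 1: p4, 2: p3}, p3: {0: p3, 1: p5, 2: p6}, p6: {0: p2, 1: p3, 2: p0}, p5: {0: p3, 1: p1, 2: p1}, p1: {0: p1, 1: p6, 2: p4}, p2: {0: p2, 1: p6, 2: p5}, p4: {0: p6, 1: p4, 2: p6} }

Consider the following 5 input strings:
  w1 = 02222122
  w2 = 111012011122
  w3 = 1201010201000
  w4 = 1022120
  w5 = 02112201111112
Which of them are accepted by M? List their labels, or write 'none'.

w2, w3

w1: Trace: p0 -0-> p4 -2-> p6 -2-> p0 -2-> p3 -2-> p6 -1-> p3 -2-> p6 -2-> p0  → end p0, rejected
w2: Trace: p0 -1-> p4 -1-> p4 -1-> p4 -0-> p6 -1-> p3 -2-> p6 -0-> p2 -1-> p6 -1-> p3 -1-> p5 -2-> p1 -2-> p4  → end p4, accepted
w3: Trace: p0 -1-> p4 -2-> p6 -0-> p2 -1-> p6 -0-> p2 -1-> p6 -0-> p2 -2-> p5 -0-> p3 -1-> p5 -0-> p3 -0-> p3 -0-> p3  → end p3, accepted
w4: Trace: p0 -1-> p4 -0-> p6 -2-> p0 -2-> p3 -1-> p5 -2-> p1 -0-> p1  → end p1, rejected
w5: Trace: p0 -0-> p4 -2-> p6 -1-> p3 -1-> p5 -2-> p1 -2-> p4 -0-> p6 -1-> p3 -1-> p5 -1-> p1 -1-> p6 -1-> p3 -1-> p5 -2-> p1  → end p1, rejected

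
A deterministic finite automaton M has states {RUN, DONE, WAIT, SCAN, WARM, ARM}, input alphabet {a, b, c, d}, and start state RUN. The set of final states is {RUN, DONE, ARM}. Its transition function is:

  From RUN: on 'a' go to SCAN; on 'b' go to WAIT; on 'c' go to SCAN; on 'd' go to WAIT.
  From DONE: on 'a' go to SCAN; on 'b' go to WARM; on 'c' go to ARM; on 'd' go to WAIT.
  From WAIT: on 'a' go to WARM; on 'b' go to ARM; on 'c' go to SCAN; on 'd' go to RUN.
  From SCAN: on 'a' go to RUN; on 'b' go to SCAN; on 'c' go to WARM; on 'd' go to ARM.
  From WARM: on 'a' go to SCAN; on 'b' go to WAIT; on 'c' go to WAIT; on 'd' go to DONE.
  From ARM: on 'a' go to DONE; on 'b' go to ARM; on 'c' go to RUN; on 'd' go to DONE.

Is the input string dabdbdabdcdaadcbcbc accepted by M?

No

start at RUN
read 'd': RUN → WAIT
read 'a': WAIT → WARM
read 'b': WARM → WAIT
read 'd': WAIT → RUN
read 'b': RUN → WAIT
read 'd': WAIT → RUN
read 'a': RUN → SCAN
read 'b': SCAN → SCAN
read 'd': SCAN → ARM
read 'c': ARM → RUN
read 'd': RUN → WAIT
read 'a': WAIT → WARM
read 'a': WARM → SCAN
read 'd': SCAN → ARM
read 'c': ARM → RUN
read 'b': RUN → WAIT
read 'c': WAIT → SCAN
read 'b': SCAN → SCAN
read 'c': SCAN → WARM
End state WARM is not accepting.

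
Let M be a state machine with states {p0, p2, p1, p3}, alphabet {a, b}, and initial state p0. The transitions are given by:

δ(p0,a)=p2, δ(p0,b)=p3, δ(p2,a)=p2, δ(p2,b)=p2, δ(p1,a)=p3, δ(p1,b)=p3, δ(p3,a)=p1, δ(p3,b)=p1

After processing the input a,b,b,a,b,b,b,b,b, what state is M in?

p2

p0 → p2 → p2 → p2 → p2 → p2 → p2 → p2 → p2 → p2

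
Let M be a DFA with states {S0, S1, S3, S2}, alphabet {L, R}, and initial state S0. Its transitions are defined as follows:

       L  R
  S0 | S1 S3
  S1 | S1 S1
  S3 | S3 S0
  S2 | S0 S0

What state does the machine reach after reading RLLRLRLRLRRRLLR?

Trace: S0 -R-> S3 -L-> S3 -L-> S3 -R-> S0 -L-> S1 -R-> S1 -L-> S1 -R-> S1 -L-> S1 -R-> S1 -R-> S1 -R-> S1 -L-> S1 -L-> S1 -R-> S1

S1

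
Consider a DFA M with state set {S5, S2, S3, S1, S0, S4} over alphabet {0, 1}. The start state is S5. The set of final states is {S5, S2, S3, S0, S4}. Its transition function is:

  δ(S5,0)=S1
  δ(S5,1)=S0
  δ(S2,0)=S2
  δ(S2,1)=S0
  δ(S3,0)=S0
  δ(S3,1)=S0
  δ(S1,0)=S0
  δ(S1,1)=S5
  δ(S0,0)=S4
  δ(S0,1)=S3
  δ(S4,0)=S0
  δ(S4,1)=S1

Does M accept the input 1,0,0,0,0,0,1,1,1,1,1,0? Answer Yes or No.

Yes

S5 → S0 → S4 → S0 → S4 → S0 → S4 → S1 → S5 → S0 → S3 → S0 → S4
End state S4 is accepting.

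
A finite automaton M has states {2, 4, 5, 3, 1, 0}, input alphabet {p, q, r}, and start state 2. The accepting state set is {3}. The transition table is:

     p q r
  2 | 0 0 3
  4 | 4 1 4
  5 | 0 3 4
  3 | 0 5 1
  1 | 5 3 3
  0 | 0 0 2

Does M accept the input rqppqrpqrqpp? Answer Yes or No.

No

start at 2
read 'r': 2 → 3
read 'q': 3 → 5
read 'p': 5 → 0
read 'p': 0 → 0
read 'q': 0 → 0
read 'r': 0 → 2
read 'p': 2 → 0
read 'q': 0 → 0
read 'r': 0 → 2
read 'q': 2 → 0
read 'p': 0 → 0
read 'p': 0 → 0
End state 0 is not accepting.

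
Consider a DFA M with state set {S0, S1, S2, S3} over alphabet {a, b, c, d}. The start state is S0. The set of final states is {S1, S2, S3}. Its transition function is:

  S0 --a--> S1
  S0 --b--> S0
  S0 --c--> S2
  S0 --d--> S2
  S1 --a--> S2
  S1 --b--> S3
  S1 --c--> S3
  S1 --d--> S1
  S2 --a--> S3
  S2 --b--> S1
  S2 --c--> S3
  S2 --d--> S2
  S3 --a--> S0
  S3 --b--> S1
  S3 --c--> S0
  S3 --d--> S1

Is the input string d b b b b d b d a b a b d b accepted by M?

start at S0
read 'd': S0 → S2
read 'b': S2 → S1
read 'b': S1 → S3
read 'b': S3 → S1
read 'b': S1 → S3
read 'd': S3 → S1
read 'b': S1 → S3
read 'd': S3 → S1
read 'a': S1 → S2
read 'b': S2 → S1
read 'a': S1 → S2
read 'b': S2 → S1
read 'd': S1 → S1
read 'b': S1 → S3
End state S3 is accepting.

Yes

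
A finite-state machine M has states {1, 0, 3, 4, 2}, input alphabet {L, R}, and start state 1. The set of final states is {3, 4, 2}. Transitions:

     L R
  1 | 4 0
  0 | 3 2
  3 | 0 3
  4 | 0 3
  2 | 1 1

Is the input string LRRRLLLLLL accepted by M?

Yes

1 → 4 → 3 → 3 → 3 → 0 → 3 → 0 → 3 → 0 → 3
End state 3 is accepting.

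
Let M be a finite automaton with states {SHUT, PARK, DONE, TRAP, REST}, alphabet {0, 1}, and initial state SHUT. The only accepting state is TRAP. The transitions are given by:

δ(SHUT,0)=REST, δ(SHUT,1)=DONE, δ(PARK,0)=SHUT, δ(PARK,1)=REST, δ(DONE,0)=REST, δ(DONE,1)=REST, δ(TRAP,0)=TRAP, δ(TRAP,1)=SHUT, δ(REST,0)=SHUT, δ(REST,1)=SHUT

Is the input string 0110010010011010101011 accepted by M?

Trace: SHUT -0-> REST -1-> SHUT -1-> DONE -0-> REST -0-> SHUT -1-> DONE -0-> REST -0-> SHUT -1-> DONE -0-> REST -0-> SHUT -1-> DONE -1-> REST -0-> SHUT -1-> DONE -0-> REST -1-> SHUT -0-> REST -1-> SHUT -0-> REST -1-> SHUT -1-> DONE
End state DONE is not accepting.

No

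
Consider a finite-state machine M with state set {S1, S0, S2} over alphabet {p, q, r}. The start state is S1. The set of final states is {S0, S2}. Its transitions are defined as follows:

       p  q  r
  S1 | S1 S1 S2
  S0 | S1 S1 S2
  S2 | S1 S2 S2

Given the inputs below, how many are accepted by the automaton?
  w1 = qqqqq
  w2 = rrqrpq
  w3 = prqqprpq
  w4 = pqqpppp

0

w1: Trace: S1 -q-> S1 -q-> S1 -q-> S1 -q-> S1 -q-> S1  → end S1, rejected
w2: Trace: S1 -r-> S2 -r-> S2 -q-> S2 -r-> S2 -p-> S1 -q-> S1  → end S1, rejected
w3: Trace: S1 -p-> S1 -r-> S2 -q-> S2 -q-> S2 -p-> S1 -r-> S2 -p-> S1 -q-> S1  → end S1, rejected
w4: Trace: S1 -p-> S1 -q-> S1 -q-> S1 -p-> S1 -p-> S1 -p-> S1 -p-> S1  → end S1, rejected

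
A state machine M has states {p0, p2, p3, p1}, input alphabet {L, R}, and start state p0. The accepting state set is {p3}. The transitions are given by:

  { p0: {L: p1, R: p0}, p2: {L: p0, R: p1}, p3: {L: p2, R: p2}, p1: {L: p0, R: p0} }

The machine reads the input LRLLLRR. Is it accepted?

Trace: p0 -L-> p1 -R-> p0 -L-> p1 -L-> p0 -L-> p1 -R-> p0 -R-> p0
End state p0 is not accepting.

No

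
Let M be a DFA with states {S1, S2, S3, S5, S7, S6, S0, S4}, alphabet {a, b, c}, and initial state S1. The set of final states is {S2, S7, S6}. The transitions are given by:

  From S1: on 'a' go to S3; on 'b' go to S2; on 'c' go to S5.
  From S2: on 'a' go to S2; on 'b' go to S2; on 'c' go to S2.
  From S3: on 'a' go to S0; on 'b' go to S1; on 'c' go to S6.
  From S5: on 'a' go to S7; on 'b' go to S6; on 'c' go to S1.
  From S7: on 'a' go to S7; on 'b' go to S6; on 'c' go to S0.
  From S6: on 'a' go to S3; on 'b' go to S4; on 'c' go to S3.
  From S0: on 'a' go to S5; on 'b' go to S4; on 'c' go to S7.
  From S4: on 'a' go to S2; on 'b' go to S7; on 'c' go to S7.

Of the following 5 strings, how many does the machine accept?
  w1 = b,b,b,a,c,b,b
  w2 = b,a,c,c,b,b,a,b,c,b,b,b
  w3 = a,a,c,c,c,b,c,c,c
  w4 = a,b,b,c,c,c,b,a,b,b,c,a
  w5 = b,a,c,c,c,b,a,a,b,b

w1: S1 → S2 → S2 → S2 → S2 → S2 → S2 → S2  → end S2, accepted
w2: S1 → S2 → S2 → S2 → S2 → S2 → S2 → S2 → S2 → S2 → S2 → S2 → S2  → end S2, accepted
w3: S1 → S3 → S0 → S7 → S0 → S7 → S6 → S3 → S6 → S3  → end S3, rejected
w4: S1 → S3 → S1 → S2 → S2 → S2 → S2 → S2 → S2 → S2 → S2 → S2 → S2  → end S2, accepted
w5: S1 → S2 → S2 → S2 → S2 → S2 → S2 → S2 → S2 → S2 → S2  → end S2, accepted

4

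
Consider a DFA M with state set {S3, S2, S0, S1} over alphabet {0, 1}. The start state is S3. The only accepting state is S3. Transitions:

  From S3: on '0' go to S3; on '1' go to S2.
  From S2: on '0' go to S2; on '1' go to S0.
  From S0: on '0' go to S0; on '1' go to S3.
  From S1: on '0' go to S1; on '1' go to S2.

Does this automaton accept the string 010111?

No

Trace: S3 -0-> S3 -1-> S2 -0-> S2 -1-> S0 -1-> S3 -1-> S2
End state S2 is not accepting.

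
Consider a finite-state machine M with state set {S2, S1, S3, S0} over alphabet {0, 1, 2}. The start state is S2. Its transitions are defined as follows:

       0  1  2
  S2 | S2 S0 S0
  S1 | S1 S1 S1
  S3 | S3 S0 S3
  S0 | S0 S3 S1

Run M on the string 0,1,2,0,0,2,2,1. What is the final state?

S1

Trace: S2 -0-> S2 -1-> S0 -2-> S1 -0-> S1 -0-> S1 -2-> S1 -2-> S1 -1-> S1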